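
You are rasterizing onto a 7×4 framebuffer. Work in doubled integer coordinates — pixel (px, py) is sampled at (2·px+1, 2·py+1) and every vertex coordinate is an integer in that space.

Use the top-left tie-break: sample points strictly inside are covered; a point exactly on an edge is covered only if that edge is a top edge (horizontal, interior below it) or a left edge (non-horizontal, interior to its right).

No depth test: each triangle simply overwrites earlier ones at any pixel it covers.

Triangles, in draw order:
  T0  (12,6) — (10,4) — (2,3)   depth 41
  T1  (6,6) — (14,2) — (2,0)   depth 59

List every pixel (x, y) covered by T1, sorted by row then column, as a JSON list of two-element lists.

T0:
  2·area = 14  (B↔C swapped to make it positive)
  edge (12, 6)→(2, 3): d=(-10,-3) top-left  bias=+0
  edge (2, 3)→(10, 4): d=(8,1) right/bottom  bias=-1
  edge (10, 4)→(12, 6): d=(2,2) right/bottom  bias=-1
    (3,0)@(7, 1): e=[35,-21,0] → .  [on edge]
    (4,1)@(9, 3): e=[21,-7,0] → .  [on edge]
    (4,2)@(9, 5): e=[1,9,4] → X
    (5,2)@(11, 5): e=[7,7,0] → .  [on edge]
    (4,3)@(9, 7): e=[-19,25,8] → .
    (6,3)@(13, 7): e=[-7,21,0] → .  [on edge]
  covered (1 px):
    . . . . . . .
    . . . . . . .
    . . . . X . .
    . . . . . . .
T1:
  2·area = 64  (B↔C swapped to make it positive)
  edge (6, 6)→(2, 0): d=(-4,-6) top-left  bias=+0
  edge (2, 0)→(14, 2): d=(12,2) right/bottom  bias=-1
  edge (14, 2)→(6, 6): d=(-8,4) right/bottom  bias=-1
    (1,0)@(3, 1): e=[2,10,52] → X
    (2,0)@(5, 1): e=[14,6,44] → X
    (3,0)@(7, 1): e=[26,2,36] → X
    (4,0)@(9, 1): e=[38,-2,28] → .
    (1,1)@(3, 3): e=[-6,34,36] → .
    (2,1)@(5, 3): e=[6,30,28] → X
    (4,1)@(9, 3): e=[30,22,12] → X
    (5,1)@(11, 3): e=[42,18,4] → X
    (6,1)@(13, 3): e=[54,14,-4] → .
    (2,2)@(5, 5): e=[-2,54,12] → .
    (3,2)@(7, 5): e=[10,50,4] → X
    (4,2)@(9, 5): e=[22,46,-4] → .
  covered (8 px):
    . X X X . . .
    . . X X X X .
    . . . X . . .
    . . . . . . .

Result: [[1,0],[2,0],[3,0],[2,1],[3,1],[4,1],[5,1],[3,2]]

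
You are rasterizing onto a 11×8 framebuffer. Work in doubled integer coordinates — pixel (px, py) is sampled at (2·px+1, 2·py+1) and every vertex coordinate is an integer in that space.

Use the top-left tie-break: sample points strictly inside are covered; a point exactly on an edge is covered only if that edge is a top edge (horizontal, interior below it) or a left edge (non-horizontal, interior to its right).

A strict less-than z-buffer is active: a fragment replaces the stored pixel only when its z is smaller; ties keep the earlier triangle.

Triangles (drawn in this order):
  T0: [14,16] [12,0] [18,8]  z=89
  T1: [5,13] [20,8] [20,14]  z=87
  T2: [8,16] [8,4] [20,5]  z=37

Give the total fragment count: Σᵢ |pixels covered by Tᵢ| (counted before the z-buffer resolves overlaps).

T0:
  2·area = 80
  edge (14, 16)→(12, 0): d=(-2,-16) top-left  bias=+0
  edge (12, 0)→(18, 8): d=(6,8) right/bottom  bias=-1
  edge (18, 8)→(14, 16): d=(-4,8) right/bottom  bias=-1
    (6,1)@(13, 3): e=[10,10,60] → X
    (7,1)@(15, 3): e=[42,-6,44] → .
    (6,2)@(13, 5): e=[6,22,52] → X
    (7,2)@(15, 5): e=[38,6,36] → X
    (8,2)@(17, 5): e=[70,-10,20] → .
    (6,3)@(13, 7): e=[2,34,44] → X
    (8,3)@(17, 7): e=[66,2,12] → X
    (9,3)@(19, 7): e=[98,-14,-4] → .
    (6,4)@(13, 9): e=[-2,46,36] → .
    (7,4)@(15, 9): e=[30,30,20] → X
    (9,4)@(19, 9): e=[94,-2,-12] → .
    (7,5)@(15, 11): e=[26,42,12] → X
  covered (10 px):
    . . . . . . . . . . .
    . . . . . . X . . . .
    . . . . . . X X . . .
    . . . . . . X X X . .
    . . . . . . . X X . .
    . . . . . . . X . . .
    . . . . . . . X . . .
    . . . . . . . . . . .
T1:
  2·area = 90
  edge (5, 13)→(20, 8): d=(15,-5) top-left  bias=+0
  edge (20, 8)→(20, 14): d=(0,6) right/bottom  bias=-1
  edge (20, 14)→(5, 13): d=(-15,-1) top-left  bias=+0
    (8,4)@(17, 9): e=[0,18,72] → X  [on edge]
    (9,4)@(19, 9): e=[10,6,74] → X
    (10,4)@(21, 9): e=[20,-6,76] → .
    (5,5)@(11, 11): e=[0,54,36] → X  [on edge]
    (6,5)@(13, 11): e=[10,42,38] → X
    (7,5)@(15, 11): e=[20,30,40] → X
    (10,5)@(21, 11): e=[50,-6,46] → .
    (2,6)@(5, 13): e=[0,90,0] → X  [on edge]
    (3,6)@(7, 13): e=[10,78,2] → X
    (4,6)@(9, 13): e=[20,66,4] → X
    (10,6)@(21, 13): e=[80,-6,16] → .
    (2,7)@(5, 15): e=[30,90,-30] → .
  covered (15 px):
    . . . . . . . . . . .
    . . . . . . . . . . .
    . . . . . . . . . . .
    . . . . . . . . . . .
    . . . . . . . . X X .
    . . . . . X X X X X .
    . . X X X X X X X X .
    . . . . . . . . . . .
T2:
  2·area = 144
  edge (8, 16)→(8, 4): d=(0,-12) top-left  bias=+0
  edge (8, 4)→(20, 5): d=(12,1) right/bottom  bias=-1
  edge (20, 5)→(8, 16): d=(-12,11) right/bottom  bias=-1
    (4,2)@(9, 5): e=[12,11,121] → X
    (5,2)@(11, 5): e=[36,9,99] → X
    (6,2)@(13, 5): e=[60,7,77] → X
    (7,2)@(15, 5): e=[84,5,55] → X
    (8,2)@(17, 5): e=[108,3,33] → X
    (9,2)@(19, 5): e=[132,1,11] → X
    (10,2)@(21, 5): e=[156,-1,-11] → .
    (4,3)@(9, 7): e=[12,35,97] → X
    (9,3)@(19, 7): e=[132,25,-13] → .
    (4,4)@(9, 9): e=[12,59,73] → X
    (8,4)@(17, 9): e=[108,51,-15] → .
    (4,5)@(9, 11): e=[12,83,49] → X
  covered (21 px):
    . . . . . . . . . . .
    . . . . . . . . . . .
    . . . . X X X X X X .
    . . . . X X X X X . .
    . . . . X X X X . . .
    . . . . X X X . . . .
    . . . . X X . . . . .
    . . . . X . . . . . .

Answer: 46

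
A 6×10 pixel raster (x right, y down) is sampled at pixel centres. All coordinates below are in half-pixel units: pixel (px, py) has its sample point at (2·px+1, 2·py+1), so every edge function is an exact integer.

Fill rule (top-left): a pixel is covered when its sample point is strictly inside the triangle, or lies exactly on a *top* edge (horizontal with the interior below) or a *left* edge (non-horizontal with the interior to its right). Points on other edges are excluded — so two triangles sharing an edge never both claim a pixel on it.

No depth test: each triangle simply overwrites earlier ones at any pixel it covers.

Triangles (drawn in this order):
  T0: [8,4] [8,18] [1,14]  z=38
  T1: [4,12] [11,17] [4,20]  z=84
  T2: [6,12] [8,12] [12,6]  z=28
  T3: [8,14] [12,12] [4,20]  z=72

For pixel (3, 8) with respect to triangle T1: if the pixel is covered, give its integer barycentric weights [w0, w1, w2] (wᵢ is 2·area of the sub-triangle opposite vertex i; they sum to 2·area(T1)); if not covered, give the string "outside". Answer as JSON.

T0:
  2·area = 98
  edge (8, 4)→(8, 18): d=(0,14) right/bottom  bias=-1
  edge (8, 18)→(1, 14): d=(-7,-4) top-left  bias=+0
  edge (1, 14)→(8, 4): d=(7,-10) top-left  bias=+0
    (3,3)@(7, 7): e=[14,73,11] → █
    (4,3)@(9, 7): e=[-14,81,31] → ·
    (2,4)@(5, 9): e=[42,51,5] → █
    (4,4)@(9, 9): e=[-14,67,45] → ·
    (2,5)@(5, 11): e=[42,37,19] → █
    (4,5)@(9, 11): e=[-14,53,59] → ·
    (1,6)@(3, 13): e=[70,15,13] → █
    (4,6)@(9, 13): e=[-14,39,73] → ·
    (1,7)@(3, 15): e=[70,1,27] → █
    (4,7)@(9, 15): e=[-14,25,87] → ·
    (1,8)@(3, 17): e=[70,-13,41] → ·
    (2,8)@(5, 17): e=[42,-5,61] → ·
  covered (12 px):
    · · · · · ·
    · · · · · ·
    · · · · · ·
    · · · █ · ·
    · · █ █ · ·
    · · █ █ · ·
    · █ █ █ · ·
    · █ █ █ · ·
    · · · █ · ·
    · · · · · ·
T1:
  2·area = 56
  edge (4, 12)→(11, 17): d=(7,5) right/bottom  bias=-1
  edge (11, 17)→(4, 20): d=(-7,3) right/bottom  bias=-1
  edge (4, 20)→(4, 12): d=(0,-8) top-left  bias=+0
    (2,6)@(5, 13): e=[2,46,8] → █
    (3,6)@(7, 13): e=[-8,40,24] → ·
    (2,7)@(5, 15): e=[16,32,8] → █
    (3,7)@(7, 15): e=[6,26,24] → █
    (4,7)@(9, 15): e=[-4,20,40] → ·
    (2,8)@(5, 17): e=[30,18,8] → █
    (4,8)@(9, 17): e=[10,6,40] → █
    (5,8)@(11, 17): e=[0,0,56] → ·  [on edge]
    (2,9)@(5, 19): e=[44,4,8] → █
    (3,9)@(7, 19): e=[34,-2,24] → ·
    (4,9)@(9, 19): e=[24,-8,40] → ·
  covered (7 px):
    · · · · · ·
    · · · · · ·
    · · · · · ·
    · · · · · ·
    · · · · · ·
    · · · · · ·
    · · █ · · ·
    · · █ █ · ·
    · · █ █ █ ·
    · · █ · · ·
T2:
  2·area = 12  (B↔C swapped to make it positive)
  edge (6, 12)→(12, 6): d=(6,-6) top-left  bias=+0
  edge (12, 6)→(8, 12): d=(-4,6) right/bottom  bias=-1
  edge (8, 12)→(6, 12): d=(-2,0) right/bottom  bias=-1
    (5,3)@(11, 7): e=[0,2,10] → █  [on edge]
    (4,4)@(9, 9): e=[0,6,6] → █  [on edge]
    (5,4)@(11, 9): e=[12,-6,6] → ·
    (3,5)@(7, 11): e=[0,10,2] → █  [on edge]
    (4,5)@(9, 11): e=[12,-2,2] → ·
    (2,6)@(5, 13): e=[0,14,-2] → ·  [on edge]
    (3,6)@(7, 13): e=[12,2,-2] → ·
    (1,7)@(3, 15): e=[0,18,-6] → ·  [on edge]
    (0,8)@(1, 17): e=[0,22,-10] → ·  [on edge]
  covered (3 px):
    · · · · · ·
    · · · · · ·
    · · · · · ·
    · · · · · █
    · · · · █ ·
    · · · █ · ·
    · · · · · ·
    · · · · · ·
    · · · · · ·
    · · · · · ·
T3:
  2·area = 16
  edge (8, 14)→(12, 12): d=(4,-2) top-left  bias=+0
  edge (12, 12)→(4, 20): d=(-8,8) right/bottom  bias=-1
  edge (4, 20)→(8, 14): d=(4,-6) top-left  bias=+0
    (5,6)@(11, 13): e=[2,0,14] → ·  [on edge]
    (4,7)@(9, 15): e=[6,0,10] → ·  [on edge]
    (3,8)@(7, 17): e=[10,0,6] → ·  [on edge]
    (2,9)@(5, 19): e=[14,0,2] → ·  [on edge]
  covered (0 px):
    · · · · · ·
    · · · · · ·
    · · · · · ·
    · · · · · ·
    · · · · · ·
    · · · · · ·
    · · · · · ·
    · · · · · ·
    · · · · · ·
    · · · · · ·

Result: [12,24,20]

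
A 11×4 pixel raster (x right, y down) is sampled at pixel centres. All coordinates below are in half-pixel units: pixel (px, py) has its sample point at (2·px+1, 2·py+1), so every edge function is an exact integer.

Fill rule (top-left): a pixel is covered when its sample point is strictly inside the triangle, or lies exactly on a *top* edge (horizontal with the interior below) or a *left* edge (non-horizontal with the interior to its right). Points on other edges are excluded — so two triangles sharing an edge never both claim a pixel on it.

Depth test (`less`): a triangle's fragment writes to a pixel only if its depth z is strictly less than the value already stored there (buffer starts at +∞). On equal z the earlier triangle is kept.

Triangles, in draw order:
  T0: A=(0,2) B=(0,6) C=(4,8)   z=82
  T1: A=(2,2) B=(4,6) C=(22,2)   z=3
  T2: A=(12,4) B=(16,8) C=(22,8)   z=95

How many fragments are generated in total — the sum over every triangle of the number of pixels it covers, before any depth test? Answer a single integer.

T0:
  2·area = 16  (B↔C swapped to make it positive)
  edge (0, 2)→(4, 8): d=(4,6) right/bottom  bias=-1
  edge (4, 8)→(0, 6): d=(-4,-2) top-left  bias=+0
  edge (0, 6)→(0, 2): d=(0,-4) top-left  bias=+0
    (0,2)@(1, 5): e=[6,6,4] → X
    (1,2)@(3, 5): e=[-6,10,12] → .
    (0,3)@(1, 7): e=[14,-2,4] → .
    (1,3)@(3, 7): e=[2,2,12] → X
    (2,3)@(5, 7): e=[-10,6,20] → .
  covered (2 px):
    . . . . . . . . . . .
    . . . . . . . . . . .
    X . . . . . . . . . .
    . X . . . . . . . . .
T1:
  2·area = 80  (B↔C swapped to make it positive)
  edge (2, 2)→(22, 2): d=(20,0) top-left  bias=+0
  edge (22, 2)→(4, 6): d=(-18,4) right/bottom  bias=-1
  edge (4, 6)→(2, 2): d=(-2,-4) top-left  bias=+0
    (1,1)@(3, 3): e=[20,58,2] → X
    (2,1)@(5, 3): e=[20,50,10] → X
    (3,1)@(7, 3): e=[20,42,18] → X
    (4,1)@(9, 3): e=[20,34,26] → X
    (5,1)@(11, 3): e=[20,26,34] → X
    (6,1)@(13, 3): e=[20,18,42] → X
    (7,1)@(15, 3): e=[20,10,50] → X
    (8,1)@(17, 3): e=[20,2,58] → X
    (9,1)@(19, 3): e=[20,-6,66] → .
    (1,2)@(3, 5): e=[60,22,-2] → .
    (2,2)@(5, 5): e=[60,14,6] → X
    (4,2)@(9, 5): e=[60,-2,22] → .
  covered (10 px):
    . . . . . . . . . . .
    . X X X X X X X X . .
    . . X X . . . . . . .
    . . . . . . . . . . .
T2:
  2·area = 24  (B↔C swapped to make it positive)
  edge (12, 4)→(22, 8): d=(10,4) right/bottom  bias=-1
  edge (22, 8)→(16, 8): d=(-6,0) right/bottom  bias=-1
  edge (16, 8)→(12, 4): d=(-4,-4) top-left  bias=+0
    (4,0)@(9, 1): e=[-18,42,0] → .  [on edge]
    (5,1)@(11, 3): e=[-6,30,0] → .  [on edge]
    (6,2)@(13, 5): e=[6,18,0] → X  [on edge]
    (7,2)@(15, 5): e=[-2,18,8] → .
    (6,3)@(13, 7): e=[26,6,-8] → .
    (7,3)@(15, 7): e=[18,6,0] → X  [on edge]
    (8,3)@(17, 7): e=[10,6,8] → X
    (9,3)@(19, 7): e=[2,6,16] → X
    (10,3)@(21, 7): e=[-6,6,24] → .
  covered (4 px):
    . . . . . . . . . . .
    . . . . . . . . . . .
    . . . . . . X . . . .
    . . . . . . . X X X .

Answer: 16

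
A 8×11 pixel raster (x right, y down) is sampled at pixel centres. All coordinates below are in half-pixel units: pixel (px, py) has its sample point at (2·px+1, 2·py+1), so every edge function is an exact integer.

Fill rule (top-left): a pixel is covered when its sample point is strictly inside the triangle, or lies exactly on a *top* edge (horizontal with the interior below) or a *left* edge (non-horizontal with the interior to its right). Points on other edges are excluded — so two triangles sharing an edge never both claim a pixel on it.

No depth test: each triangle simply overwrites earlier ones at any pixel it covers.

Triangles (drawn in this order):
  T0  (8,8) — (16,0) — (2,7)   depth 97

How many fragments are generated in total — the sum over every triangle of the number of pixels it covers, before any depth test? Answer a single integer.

T0:
  2·area = 56  (B↔C swapped to make it positive)
  edge (8, 8)→(2, 7): d=(-6,-1) top-left  bias=+0
  edge (2, 7)→(16, 0): d=(14,-7) top-left  bias=+0
  edge (16, 0)→(8, 8): d=(-8,8) right/bottom  bias=-1
    (7,0)@(15, 1): e=[49,7,0] → ·  [on edge]
    (5,1)@(11, 3): e=[33,7,16] → █
    (6,1)@(13, 3): e=[35,21,0] → ·  [on edge]
    (3,2)@(7, 5): e=[17,7,32] → █
    (4,2)@(9, 5): e=[19,21,16] → █
    (5,2)@(11, 5): e=[21,35,0] → ·  [on edge]
    (1,3)@(3, 7): e=[1,7,48] → █
    (2,3)@(5, 7): e=[3,21,32] → █
    (4,3)@(9, 7): e=[7,49,0] → ·  [on edge]
    (1,4)@(3, 9): e=[-11,35,32] → ·
    (2,4)@(5, 9): e=[-9,49,16] → ·
    (3,4)@(7, 9): e=[-7,63,0] → ·  [on edge]
    (2,5)@(5, 11): e=[-21,77,0] → ·  [on edge]
    (1,6)@(3, 13): e=[-35,91,0] → ·  [on edge]
    (0,7)@(1, 15): e=[-49,105,0] → ·  [on edge]
  covered (6 px):
    · · · · · · · ·
    · · · · · █ · ·
    · · · █ █ · · ·
    · █ █ █ · · · ·
    · · · · · · · ·
    · · · · · · · ·
    · · · · · · · ·
    · · · · · · · ·
    · · · · · · · ·
    · · · · · · · ·
    · · · · · · · ·

Answer: 6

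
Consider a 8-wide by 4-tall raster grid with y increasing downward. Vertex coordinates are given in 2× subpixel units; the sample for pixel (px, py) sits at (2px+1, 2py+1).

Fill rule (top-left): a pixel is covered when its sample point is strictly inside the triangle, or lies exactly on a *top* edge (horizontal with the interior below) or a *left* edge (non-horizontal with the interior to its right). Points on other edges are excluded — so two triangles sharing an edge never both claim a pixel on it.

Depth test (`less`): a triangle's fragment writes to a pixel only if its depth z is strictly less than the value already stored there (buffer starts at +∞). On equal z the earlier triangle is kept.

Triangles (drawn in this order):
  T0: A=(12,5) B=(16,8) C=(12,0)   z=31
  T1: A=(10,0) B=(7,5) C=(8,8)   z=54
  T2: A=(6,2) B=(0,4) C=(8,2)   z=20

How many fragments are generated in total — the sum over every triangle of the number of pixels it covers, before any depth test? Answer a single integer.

T0:
  2·area = 20  (B↔C swapped to make it positive)
  edge (12, 5)→(12, 0): d=(0,-5) top-left  bias=+0
  edge (12, 0)→(16, 8): d=(4,8) right/bottom  bias=-1
  edge (16, 8)→(12, 5): d=(-4,-3) top-left  bias=+0
    (6,1)@(13, 3): e=[5,4,11] → X
    (7,1)@(15, 3): e=[15,-12,17] → .
    (6,2)@(13, 5): e=[5,12,3] → X
    (7,2)@(15, 5): e=[15,-4,9] → .
    (6,3)@(13, 7): e=[5,20,-5] → .
    (7,3)@(15, 7): e=[15,4,1] → X
  covered (3 px):
    . . . . . . . .
    . . . . . . X .
    . . . . . . X .
    . . . . . . . X
T1:
  2·area = 14  (B↔C swapped to make it positive)
  edge (10, 0)→(8, 8): d=(-2,8) right/bottom  bias=-1
  edge (8, 8)→(7, 5): d=(-1,-3) top-left  bias=+0
  edge (7, 5)→(10, 0): d=(3,-5) top-left  bias=+0
    (4,1)@(9, 3): e=[2,8,4] → X
    (5,1)@(11, 3): e=[-14,14,14] → .
    (3,2)@(7, 5): e=[14,0,0] → X  [on edge]
    (4,2)@(9, 5): e=[-2,6,10] → .
    (3,3)@(7, 7): e=[10,-2,6] → .
  covered (2 px):
    . . . . . . . .
    . . . . X . . .
    . . . X . . . .
    . . . . . . . .
T2:
  2·area = 4  (B↔C swapped to make it positive)
  edge (6, 2)→(8, 2): d=(2,0) top-left  bias=+0
  edge (8, 2)→(0, 4): d=(-8,2) right/bottom  bias=-1
  edge (0, 4)→(6, 2): d=(6,-2) top-left  bias=+0
    (4,0)@(9, 1): e=[-2,6,0] → .  [on edge]
    (1,1)@(3, 3): e=[2,2,0] → X  [on edge]
    (2,1)@(5, 3): e=[2,-2,4] → .
    (1,2)@(3, 5): e=[6,-14,12] → .
  covered (1 px):
    . . . . . . . .
    . X . . . . . .
    . . . . . . . .
    . . . . . . . .

Result: 6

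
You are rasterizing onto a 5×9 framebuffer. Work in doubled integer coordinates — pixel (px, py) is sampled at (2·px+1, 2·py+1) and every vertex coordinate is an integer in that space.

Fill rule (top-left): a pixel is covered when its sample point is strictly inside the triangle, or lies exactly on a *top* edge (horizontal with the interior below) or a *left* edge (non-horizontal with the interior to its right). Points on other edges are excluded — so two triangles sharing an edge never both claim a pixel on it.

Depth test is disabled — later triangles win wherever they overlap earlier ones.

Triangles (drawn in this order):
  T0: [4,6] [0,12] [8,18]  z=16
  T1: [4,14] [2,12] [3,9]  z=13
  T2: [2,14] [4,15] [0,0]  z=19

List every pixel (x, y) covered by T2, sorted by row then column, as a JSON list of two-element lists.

T0:
  2·area = 72  (B↔C swapped to make it positive)
  edge (4, 6)→(8, 18): d=(4,12) right/bottom  bias=-1
  edge (8, 18)→(0, 12): d=(-8,-6) top-left  bias=+0
  edge (0, 12)→(4, 6): d=(4,-6) top-left  bias=+0
    (1,1)@(3, 3): e=[0,90,-18] → ·  [on edge]
    (1,4)@(3, 9): e=[24,42,6] → #
    (2,4)@(5, 9): e=[0,54,18] → ·  [on edge]
    (0,5)@(1, 11): e=[56,14,2] → #
    (2,5)@(5, 11): e=[8,38,26] → #
    (3,5)@(7, 11): e=[-16,50,38] → ·
    (0,6)@(1, 13): e=[64,-2,10] → ·
    (1,6)@(3, 13): e=[40,10,22] → #
    (3,6)@(7, 13): e=[-8,34,46] → ·
    (1,7)@(3, 15): e=[48,-6,30] → ·
    (2,7)@(5, 15): e=[24,6,42] → #
    (3,7)@(7, 15): e=[0,18,54] → ·  [on edge]
  covered (8 px):
    · · · · ·
    · · · · ·
    · · · · ·
    · · · · ·
    · # · · ·
    # # # · ·
    · # # · ·
    · · # · ·
    · · · # ·
T1:
  2·area = 8
  edge (4, 14)→(2, 12): d=(-2,-2) top-left  bias=+0
  edge (2, 12)→(3, 9): d=(1,-3) top-left  bias=+0
  edge (3, 9)→(4, 14): d=(1,5) right/bottom  bias=-1
    (2,1)@(5, 3): e=[24,0,-16] → ·  [on edge]
    (1,4)@(3, 9): e=[8,0,0] → ·  [on edge]
    (0,5)@(1, 11): e=[0,-4,12] → ·  [on edge]
    (1,5)@(3, 11): e=[4,2,2] → #
    (2,5)@(5, 11): e=[8,8,-8] → ·
    (1,6)@(3, 13): e=[0,4,4] → #  [on edge]
    (2,6)@(5, 13): e=[4,10,-6] → ·
    (0,7)@(1, 15): e=[-8,0,16] → ·  [on edge]
    (1,7)@(3, 15): e=[-4,6,6] → ·
    (2,7)@(5, 15): e=[0,12,-4] → ·  [on edge]
    (3,8)@(7, 17): e=[0,20,-12] → ·  [on edge]
  covered (2 px):
    · · · · ·
    · · · · ·
    · · · · ·
    · · · · ·
    · · · · ·
    · # · · ·
    · # · · ·
    · · · · ·
    · · · · ·
T2:
  2·area = 26  (B↔C swapped to make it positive)
  edge (2, 14)→(0, 0): d=(-2,-14) top-left  bias=+0
  edge (0, 0)→(4, 15): d=(4,15) right/bottom  bias=-1
  edge (4, 15)→(2, 14): d=(-2,-1) top-left  bias=+0
    (0,2)@(1, 5): e=[4,5,17] → #
    (1,2)@(3, 5): e=[32,-25,19] → ·
    (0,3)@(1, 7): e=[0,13,13] → #  [on edge]
    (1,3)@(3, 7): e=[28,-17,15] → ·
    (0,4)@(1, 9): e=[-4,21,9] → ·
    (1,6)@(3, 13): e=[16,7,3] → #
    (2,6)@(5, 13): e=[44,-23,5] → ·
    (1,7)@(3, 15): e=[12,15,-1] → ·
  covered (3 px):
    · · · · ·
    · · · · ·
    # · · · ·
    # · · · ·
    · · · · ·
    · · · · ·
    · # · · ·
    · · · · ·
    · · · · ·

Result: [[0,2],[0,3],[1,6]]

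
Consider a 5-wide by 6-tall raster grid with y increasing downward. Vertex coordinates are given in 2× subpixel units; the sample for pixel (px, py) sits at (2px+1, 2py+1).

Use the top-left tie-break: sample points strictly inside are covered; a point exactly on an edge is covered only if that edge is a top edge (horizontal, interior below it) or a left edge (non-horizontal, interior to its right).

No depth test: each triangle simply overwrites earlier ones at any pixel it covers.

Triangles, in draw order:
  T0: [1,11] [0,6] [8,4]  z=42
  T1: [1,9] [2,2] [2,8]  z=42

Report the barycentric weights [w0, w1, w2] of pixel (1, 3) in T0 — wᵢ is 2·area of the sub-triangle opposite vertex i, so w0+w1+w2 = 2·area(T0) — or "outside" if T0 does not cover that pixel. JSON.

T0:
  2·area = 42
  edge (1, 11)→(0, 6): d=(-1,-5) top-left  bias=+0
  edge (0, 6)→(8, 4): d=(8,-2) top-left  bias=+0
  edge (8, 4)→(1, 11): d=(-7,7) right/bottom  bias=-1
    (4,1)@(9, 3): e=[48,-6,0] → .  [on edge]
    (2,2)@(5, 5): e=[26,2,14] → X
    (3,2)@(7, 5): e=[36,6,0] → .  [on edge]
    (0,3)@(1, 7): e=[4,10,28] → X
    (1,3)@(3, 7): e=[14,14,14] → X
    (2,3)@(5, 7): e=[24,18,0] → .  [on edge]
    (0,4)@(1, 9): e=[2,26,14] → X
    (1,4)@(3, 9): e=[12,30,0] → .  [on edge]
    (0,5)@(1, 11): e=[0,42,0] → .  [on edge]
  covered (4 px):
    . . . . .
    . . . . .
    . . X . .
    X X . . .
    X . . . .
    . . . . .
T1:
  2·area = 6
  edge (1, 9)→(2, 2): d=(1,-7) top-left  bias=+0
  edge (2, 2)→(2, 8): d=(0,6) right/bottom  bias=-1
  edge (2, 8)→(1, 9): d=(-1,1) right/bottom  bias=-1
    (4,0)@(9, 1): e=[48,-42,0] → .  [on edge]
    (3,1)@(7, 3): e=[36,-30,0] → .  [on edge]
    (2,2)@(5, 5): e=[24,-18,0] → .  [on edge]
    (1,3)@(3, 7): e=[12,-6,0] → .  [on edge]
    (0,4)@(1, 9): e=[0,6,0] → .  [on edge]
  covered (0 px):
    . . . . .
    . . . . .
    . . . . .
    . . . . .
    . . . . .
    . . . . .

Final: [14,14,14]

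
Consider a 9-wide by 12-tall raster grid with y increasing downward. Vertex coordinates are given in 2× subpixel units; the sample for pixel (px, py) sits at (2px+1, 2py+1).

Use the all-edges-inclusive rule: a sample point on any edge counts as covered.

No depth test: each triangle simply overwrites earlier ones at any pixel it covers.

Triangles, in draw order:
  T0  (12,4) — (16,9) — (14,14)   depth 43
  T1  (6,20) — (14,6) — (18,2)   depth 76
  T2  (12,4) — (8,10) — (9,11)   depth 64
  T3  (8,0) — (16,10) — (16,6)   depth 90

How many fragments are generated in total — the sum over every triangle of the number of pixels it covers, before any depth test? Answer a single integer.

T0:
  2·area = 30
  edge (12, 4)→(16, 9): d=(4,5) inclusive
  edge (16, 9)→(14, 14): d=(-2,5) inclusive
  edge (14, 14)→(12, 4): d=(-2,-10) inclusive
    (6,3)@(13, 7): e=[7,19,4] → #
    (7,3)@(15, 7): e=[-3,9,24] → ·
    (6,4)@(13, 9): e=[15,15,0] → #  [on edge]
    (7,4)@(15, 9): e=[5,5,20] → #
    (8,4)@(17, 9): e=[-5,-5,40] → ·
    (6,5)@(13, 11): e=[23,11,-4] → ·
    (7,5)@(15, 11): e=[13,1,16] → #
    (8,5)@(17, 11): e=[3,-9,36] → ·
    (7,6)@(15, 13): e=[21,-3,12] → ·
    (7,9)@(15, 19): e=[45,-15,0] → ·  [on edge]
  covered (4 px):
    · · · · · · · · ·
    · · · · · · · · ·
    · · · · · · · · ·
    · · · · · · # · ·
    · · · · · · # # ·
    · · · · · · · # ·
    · · · · · · · · ·
    · · · · · · · · ·
    · · · · · · · · ·
    · · · · · · · · ·
    · · · · · · · · ·
    · · · · · · · · ·
T1:
  2·area = 24
  edge (6, 20)→(14, 6): d=(8,-14) inclusive
  edge (14, 6)→(18, 2): d=(4,-4) inclusive
  edge (18, 2)→(6, 20): d=(-12,18) inclusive
    (8,1)@(17, 3): e=[18,0,6] → #  [on edge]
    (7,2)@(15, 5): e=[6,0,18] → #  [on edge]
    (8,2)@(17, 5): e=[34,8,-18] → ·
    (6,3)@(13, 7): e=[-6,0,30] → ·  [on edge]
    (7,3)@(15, 7): e=[22,8,-6] → ·
    (5,4)@(11, 9): e=[-18,0,42] → ·  [on edge]
    (6,4)@(13, 9): e=[10,8,6] → #
    (7,4)@(15, 9): e=[38,16,-30] → ·
    (4,5)@(9, 11): e=[-30,0,54] → ·  [on edge]
    (6,5)@(13, 11): e=[26,16,-18] → ·
    (3,6)@(7, 13): e=[-42,0,66] → ·  [on edge]
    (2,7)@(5, 15): e=[-54,0,78] → ·  [on edge]
    (1,8)@(3, 17): e=[-66,0,90] → ·  [on edge]
    (0,9)@(1, 19): e=[-78,0,102] → ·  [on edge]
  covered (4 px):
    · · · · · · · · ·
    · · · · · · · · #
    · · · · · · · # ·
    · · · · · · · · ·
    · · · · · · # · ·
    · · · · · · · · ·
    · · · · · · · · ·
    · · · · # · · · ·
    · · · · · · · · ·
    · · · · · · · · ·
    · · · · · · · · ·
    · · · · · · · · ·
T2:
  2·area = 10  (B↔C swapped to make it positive)
  edge (12, 4)→(9, 11): d=(-3,7) inclusive
  edge (9, 11)→(8, 10): d=(-1,-1) inclusive
  edge (8, 10)→(12, 4): d=(4,-6) inclusive
    (0,1)@(1, 3): e=[80,0,-70] → ·  [on edge]
    (1,2)@(3, 5): e=[60,0,-50] → ·  [on edge]
    (2,3)@(5, 7): e=[40,0,-30] → ·  [on edge]
    (3,4)@(7, 9): e=[20,0,-10] → ·  [on edge]
    (4,4)@(9, 9): e=[6,2,2] → #
    (5,4)@(11, 9): e=[-8,4,14] → ·
    (4,5)@(9, 11): e=[0,0,10] → #  [on edge]
    (5,5)@(11, 11): e=[-14,2,22] → ·
    (4,6)@(9, 13): e=[-6,-2,18] → ·
    (5,6)@(11, 13): e=[-20,0,30] → ·  [on edge]
    (6,7)@(13, 15): e=[-40,0,50] → ·  [on edge]
    (7,8)@(15, 17): e=[-60,0,70] → ·  [on edge]
    (8,9)@(17, 19): e=[-80,0,90] → ·  [on edge]
  covered (2 px):
    · · · · · · · · ·
    · · · · · · · · ·
    · · · · · · · · ·
    · · · · · · · · ·
    · · · · # · · · ·
    · · · · # · · · ·
    · · · · · · · · ·
    · · · · · · · · ·
    · · · · · · · · ·
    · · · · · · · · ·
    · · · · · · · · ·
    · · · · · · · · ·
T3:
  2·area = 32  (B↔C swapped to make it positive)
  edge (8, 0)→(16, 6): d=(8,6) inclusive
  edge (16, 6)→(16, 10): d=(0,4) inclusive
  edge (16, 10)→(8, 0): d=(-8,-10) inclusive
    (4,0)@(9, 1): e=[2,28,2] → #
    (5,0)@(11, 1): e=[-10,20,22] → ·
    (4,1)@(9, 3): e=[18,28,-14] → ·
    (5,1)@(11, 3): e=[6,20,6] → #
    (6,1)@(13, 3): e=[-6,12,26] → ·
    (5,2)@(11, 5): e=[22,20,-10] → ·
    (6,2)@(13, 5): e=[10,12,10] → #
    (7,2)@(15, 5): e=[-2,4,30] → ·
    (6,3)@(13, 7): e=[26,12,-6] → ·
    (7,3)@(15, 7): e=[14,4,14] → #
    (8,3)@(17, 7): e=[2,-4,34] → ·
    (7,4)@(15, 9): e=[30,4,-2] → ·
  covered (4 px):
    · · · · # · · · ·
    · · · · · # · · ·
    · · · · · · # · ·
    · · · · · · · # ·
    · · · · · · · · ·
    · · · · · · · · ·
    · · · · · · · · ·
    · · · · · · · · ·
    · · · · · · · · ·
    · · · · · · · · ·
    · · · · · · · · ·
    · · · · · · · · ·

Final: 14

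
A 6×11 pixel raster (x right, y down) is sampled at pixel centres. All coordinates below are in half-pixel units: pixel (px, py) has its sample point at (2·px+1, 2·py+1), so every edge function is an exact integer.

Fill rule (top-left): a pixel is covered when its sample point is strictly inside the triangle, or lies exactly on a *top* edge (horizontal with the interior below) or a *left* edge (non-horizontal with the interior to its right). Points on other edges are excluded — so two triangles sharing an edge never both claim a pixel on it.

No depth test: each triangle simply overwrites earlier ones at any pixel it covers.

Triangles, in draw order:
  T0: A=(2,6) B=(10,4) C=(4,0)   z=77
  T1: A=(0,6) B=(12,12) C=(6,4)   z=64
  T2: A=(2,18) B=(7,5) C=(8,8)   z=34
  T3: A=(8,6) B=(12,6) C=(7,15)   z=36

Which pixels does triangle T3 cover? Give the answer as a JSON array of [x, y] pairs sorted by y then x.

T0:
  2·area = 44  (B↔C swapped to make it positive)
  edge (2, 6)→(4, 0): d=(2,-6) top-left  bias=+0
  edge (4, 0)→(10, 4): d=(6,4) right/bottom  bias=-1
  edge (10, 4)→(2, 6): d=(-8,2) right/bottom  bias=-1
    (2,0)@(5, 1): e=[8,2,34] → █
    (3,0)@(7, 1): e=[20,-6,30] → ·
    (1,1)@(3, 3): e=[0,22,22] → █  [on edge]
    (3,1)@(7, 3): e=[24,6,14] → █
    (4,1)@(9, 3): e=[36,-2,10] → ·
    (1,2)@(3, 5): e=[4,34,6] → █
    (3,2)@(7, 5): e=[28,18,-2] → ·
    (1,3)@(3, 7): e=[8,46,-10] → ·
    (2,3)@(5, 7): e=[20,38,-14] → ·
    (0,4)@(1, 9): e=[0,66,-22] → ·  [on edge]
  covered (6 px):
    · · █ · · ·
    · █ █ █ · ·
    · █ █ · · ·
    · · · · · ·
    · · · · · ·
    · · · · · ·
    · · · · · ·
    · · · · · ·
    · · · · · ·
    · · · · · ·
    · · · · · ·
T1:
  2·area = 60  (B↔C swapped to make it positive)
  edge (0, 6)→(6, 4): d=(6,-2) top-left  bias=+0
  edge (6, 4)→(12, 12): d=(6,8) right/bottom  bias=-1
  edge (12, 12)→(0, 6): d=(-12,-6) top-left  bias=+0
    (4,1)@(9, 3): e=[0,-30,90] → ·  [on edge]
    (1,2)@(3, 5): e=[0,30,30] → █  [on edge]
    (2,2)@(5, 5): e=[4,14,42] → █
    (3,2)@(7, 5): e=[8,-2,54] → ·
    (1,3)@(3, 7): e=[12,42,6] → █
    (3,3)@(7, 7): e=[20,10,30] → █
    (4,3)@(9, 7): e=[24,-6,42] → ·
    (1,4)@(3, 9): e=[24,54,-18] → ·
    (2,4)@(5, 9): e=[28,38,-6] → ·
    (3,4)@(7, 9): e=[32,22,6] → █
    (4,4)@(9, 9): e=[36,6,18] → █
    (5,4)@(11, 9): e=[40,-10,30] → ·
  covered (8 px):
    · · · · · ·
    · · · · · ·
    · █ █ · · ·
    · █ █ █ · ·
    · · · █ █ ·
    · · · · · █
    · · · · · ·
    · · · · · ·
    · · · · · ·
    · · · · · ·
    · · · · · ·
T2:
  2·area = 28
  edge (2, 18)→(7, 5): d=(5,-13) top-left  bias=+0
  edge (7, 5)→(8, 8): d=(1,3) right/bottom  bias=-1
  edge (8, 8)→(2, 18): d=(-6,10) right/bottom  bias=-1
    (5,1)@(11, 3): e=[42,-14,0] → ·  [on edge]
    (3,2)@(7, 5): e=[0,0,28] → ·  [on edge]
    (3,3)@(7, 7): e=[10,2,16] → █
    (4,3)@(9, 7): e=[36,-4,-4] → ·
    (3,4)@(7, 9): e=[20,4,4] → █
    (4,4)@(9, 9): e=[46,-2,-16] → ·
    (2,5)@(5, 11): e=[4,12,12] → █
    (3,5)@(7, 11): e=[30,6,-8] → ·
    (4,5)@(9, 11): e=[56,0,-28] → ·  [on edge]
    (2,6)@(5, 13): e=[14,14,0] → ·  [on edge]
    (5,8)@(11, 17): e=[112,0,-84] → ·  [on edge]
  covered (3 px):
    · · · · · ·
    · · · · · ·
    · · · · · ·
    · · · █ · ·
    · · · █ · ·
    · · █ · · ·
    · · · · · ·
    · · · · · ·
    · · · · · ·
    · · · · · ·
    · · · · · ·
T3:
  2·area = 36
  edge (8, 6)→(12, 6): d=(4,0) top-left  bias=+0
  edge (12, 6)→(7, 15): d=(-5,9) right/bottom  bias=-1
  edge (7, 15)→(8, 6): d=(1,-9) top-left  bias=+0
    (4,3)@(9, 7): e=[4,22,10] → █
    (5,3)@(11, 7): e=[4,4,28] → █
    (4,4)@(9, 9): e=[12,12,12] → █
    (5,4)@(11, 9): e=[12,-6,30] → ·
    (4,5)@(9, 11): e=[20,2,14] → █
    (5,5)@(11, 11): e=[20,-16,32] → ·
    (4,6)@(9, 13): e=[28,-8,16] → ·
    (3,7)@(7, 15): e=[36,0,0] → ·  [on edge]
  covered (4 px):
    · · · · · ·
    · · · · · ·
    · · · · · ·
    · · · · █ █
    · · · · █ ·
    · · · · █ ·
    · · · · · ·
    · · · · · ·
    · · · · · ·
    · · · · · ·
    · · · · · ·

Result: [[4,3],[5,3],[4,4],[4,5]]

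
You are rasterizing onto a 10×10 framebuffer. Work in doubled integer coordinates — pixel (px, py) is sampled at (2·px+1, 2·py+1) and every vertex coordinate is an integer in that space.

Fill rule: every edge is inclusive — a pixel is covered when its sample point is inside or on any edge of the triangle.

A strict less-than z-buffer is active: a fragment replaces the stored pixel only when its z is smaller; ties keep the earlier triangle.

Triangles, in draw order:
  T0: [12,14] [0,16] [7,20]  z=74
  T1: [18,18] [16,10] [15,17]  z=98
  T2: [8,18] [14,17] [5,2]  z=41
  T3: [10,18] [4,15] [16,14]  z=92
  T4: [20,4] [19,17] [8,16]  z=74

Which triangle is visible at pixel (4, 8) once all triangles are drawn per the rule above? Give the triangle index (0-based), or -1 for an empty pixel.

T0:
  2·area = 62  (B↔C swapped to make it positive)
  edge (12, 14)→(7, 20): d=(-5,6) inclusive
  edge (7, 20)→(0, 16): d=(-7,-4) inclusive
  edge (0, 16)→(12, 14): d=(12,-2) inclusive
    (3,7)@(7, 15): e=[25,35,2] → X
    (4,7)@(9, 15): e=[13,43,6] → X
    (5,7)@(11, 15): e=[1,51,10] → X
    (6,7)@(13, 15): e=[-11,59,14] → .
    (1,8)@(3, 17): e=[39,5,18] → X
    (2,8)@(5, 17): e=[27,13,22] → X
    (5,8)@(11, 17): e=[-9,37,34] → .
    (1,9)@(3, 19): e=[29,-9,42] → .
    (2,9)@(5, 19): e=[17,-1,46] → .
    (3,9)@(7, 19): e=[5,7,50] → X
    (4,9)@(9, 19): e=[-7,15,54] → .
  covered (8 px):
    . . . . . . . . . .
    . . . . . . . . . .
    . . . . . . . . . .
    . . . . . . . . . .
    . . . . . . . . . .
    . . . . . . . . . .
    . . . . . . . . . .
    . . . X X X . . . .
    . X X X X . . . . .
    . . . X . . . . . .
T1:
  2·area = 22  (B↔C swapped to make it positive)
  edge (18, 18)→(15, 17): d=(-3,-1) inclusive
  edge (15, 17)→(16, 10): d=(1,-7) inclusive
  edge (16, 10)→(18, 18): d=(2,8) inclusive
    (8,1)@(17, 3): e=[44,0,-22] → .  [on edge]
    (1,6)@(3, 13): e=[0,-88,110] → .  [on edge]
    (4,7)@(9, 15): e=[0,-44,66] → .  [on edge]
    (8,7)@(17, 15): e=[8,12,2] → X
    (9,7)@(19, 15): e=[10,26,-14] → .
    (7,8)@(15, 17): e=[0,0,22] → X  [on edge]
    (9,8)@(19, 17): e=[4,28,-10] → .
    (7,9)@(15, 19): e=[-6,2,26] → .
    (8,9)@(17, 19): e=[-4,16,10] → .
  covered (3 px):
    . . . . . . . . . .
    . . . . . . . . . .
    . . . . . . . . . .
    . . . . . . . . . .
    . . . . . . . . . .
    . . . . . . . . . .
    . . . . . . . . . .
    . . . . . . . . X .
    . . . . . . . X X .
    . . . . . . . . . .
T2:
  2·area = 99  (B↔C swapped to make it positive)
  edge (8, 18)→(5, 2): d=(-3,-16) inclusive
  edge (5, 2)→(14, 17): d=(9,15) inclusive
  edge (14, 17)→(8, 18): d=(-6,1) inclusive
    (3,3)@(7, 7): e=[17,15,67] → X
    (4,3)@(9, 7): e=[49,-15,65] → .
    (3,4)@(7, 9): e=[11,33,55] → X
    (4,4)@(9, 9): e=[43,3,53] → X
    (5,4)@(11, 9): e=[75,-27,51] → .
    (3,5)@(7, 11): e=[5,51,43] → X
    (5,5)@(11, 11): e=[69,-9,39] → .
    (3,6)@(7, 13): e=[-1,69,31] → .
    (4,6)@(9, 13): e=[31,39,29] → X
    (5,6)@(11, 13): e=[63,9,27] → X
    (6,6)@(13, 13): e=[95,-21,25] → .
    (4,7)@(9, 15): e=[25,57,17] → X
  covered (12 px):
    . . . . . . . . . .
    . . . . . . . . . .
    . . . . . . . . . .
    . . . X . . . . . .
    . . . X X . . . . .
    . . . X X . . . . .
    . . . . X X . . . .
    . . . . X X . . . .
    . . . . X X X . . .
    . . . . . . . . . .
T3:
  2·area = 42
  edge (10, 18)→(4, 15): d=(-6,-3) inclusive
  edge (4, 15)→(16, 14): d=(12,-1) inclusive
  edge (16, 14)→(10, 18): d=(-6,4) inclusive
    (2,7)@(5, 15): e=[3,1,38] → X
    (3,7)@(7, 15): e=[9,3,30] → X
    (4,7)@(9, 15): e=[15,5,22] → X
    (5,7)@(11, 15): e=[21,7,14] → X
    (6,7)@(13, 15): e=[27,9,6] → X
    (7,7)@(15, 15): e=[33,11,-2] → .
    (2,8)@(5, 17): e=[-9,25,26] → .
    (3,8)@(7, 17): e=[-3,27,18] → .
    (4,8)@(9, 17): e=[3,29,10] → X
    (6,8)@(13, 17): e=[15,33,-6] → .
    (4,9)@(9, 19): e=[-9,53,-2] → .
    (5,9)@(11, 19): e=[-3,55,-10] → .
  covered (7 px):
    . . . . . . . . . .
    . . . . . . . . . .
    . . . . . . . . . .
    . . . . . . . . . .
    . . . . . . . . . .
    . . . . . . . . . .
    . . . . . . . . . .
    . . X X X X X . . .
    . . . . X X . . . .
    . . . . . . . . . .
T4:
  2·area = 144
  edge (20, 4)→(19, 17): d=(-1,13) inclusive
  edge (19, 17)→(8, 16): d=(-11,-1) inclusive
  edge (8, 16)→(20, 4): d=(12,-12) inclusive
    (9,2)@(19, 5): e=[12,132,0] → X  [on edge]
    (8,3)@(17, 7): e=[36,108,0] → X  [on edge]
    (7,4)@(15, 9): e=[60,84,0] → X  [on edge]
    (6,5)@(13, 11): e=[84,60,0] → X  [on edge]
    (5,6)@(11, 13): e=[108,36,0] → X  [on edge]
    (4,7)@(9, 15): e=[132,12,0] → X  [on edge]
    (3,8)@(7, 17): e=[156,-12,0] → .  [on edge]
    (4,8)@(9, 17): e=[130,-10,24] → .
    (5,8)@(11, 17): e=[104,-8,48] → .
    (6,8)@(13, 17): e=[78,-6,72] → .
    (7,8)@(15, 17): e=[52,-4,96] → .
    (8,8)@(17, 17): e=[26,-2,120] → .
    (9,8)@(19, 17): e=[0,0,144] → X  [on edge]
    (2,9)@(5, 19): e=[180,-36,0] → .  [on edge]
  covered (22 px):
    . . . . . . . . . .
    . . . . . . . . . .
    . . . . . . . . . X
    . . . . . . . . X X
    . . . . . . . X X X
    . . . . . . X X X X
    . . . . . X X X X X
    . . . . X X X X X X
    . . . . . . . . . X
    . . . . . . . . . .

Z-buffer (winner per pixel, '.' = empty):
  . . . . . . . . . .
  . . . . . . . . . .
  . . . . . . . . . 4
  . . . 2 . . . . 4 4
  . . . 2 2 . . 4 4 4
  . . . 2 2 . 4 4 4 4
  . . . . 2 2 4 4 4 4
  . . 3 0 2 2 4 4 4 4
  . 0 0 0 2 2 2 1 1 4
  . . . 0 . . . . . .

Final: 2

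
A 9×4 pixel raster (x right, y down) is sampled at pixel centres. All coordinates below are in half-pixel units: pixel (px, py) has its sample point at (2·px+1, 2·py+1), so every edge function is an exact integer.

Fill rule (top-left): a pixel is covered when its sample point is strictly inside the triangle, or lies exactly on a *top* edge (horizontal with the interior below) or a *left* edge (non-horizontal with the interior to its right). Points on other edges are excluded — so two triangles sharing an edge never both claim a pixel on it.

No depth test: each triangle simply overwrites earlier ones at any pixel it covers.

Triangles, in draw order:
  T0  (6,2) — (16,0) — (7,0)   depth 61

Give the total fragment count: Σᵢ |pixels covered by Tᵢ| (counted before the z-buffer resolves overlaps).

T0:
  2·area = 18  (B↔C swapped to make it positive)
  edge (6, 2)→(7, 0): d=(1,-2) top-left  bias=+0
  edge (7, 0)→(16, 0): d=(9,0) top-left  bias=+0
  edge (16, 0)→(6, 2): d=(-10,2) right/bottom  bias=-1
    (3,0)@(7, 1): e=[1,9,8] → X
    (4,0)@(9, 1): e=[5,9,4] → X
    (5,0)@(11, 1): e=[9,9,0] → .  [on edge]
    (0,1)@(1, 3): e=[-9,27,0] → .  [on edge]
    (3,1)@(7, 3): e=[3,27,-12] → .
    (4,1)@(9, 3): e=[7,27,-16] → .
  covered (2 px):
    . . . X X . . . .
    . . . . . . . . .
    . . . . . . . . .
    . . . . . . . . .

Result: 2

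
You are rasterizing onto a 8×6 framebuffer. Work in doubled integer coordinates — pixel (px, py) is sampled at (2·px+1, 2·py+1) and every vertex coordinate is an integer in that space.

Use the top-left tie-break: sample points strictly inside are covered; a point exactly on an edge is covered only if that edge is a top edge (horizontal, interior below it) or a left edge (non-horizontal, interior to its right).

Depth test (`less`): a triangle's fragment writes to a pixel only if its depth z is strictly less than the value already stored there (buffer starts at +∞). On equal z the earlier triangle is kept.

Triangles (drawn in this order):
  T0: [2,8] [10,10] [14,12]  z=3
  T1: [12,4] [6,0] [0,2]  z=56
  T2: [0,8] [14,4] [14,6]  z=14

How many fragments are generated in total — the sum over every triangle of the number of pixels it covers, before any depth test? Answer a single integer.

T0:
  2·area = 8
  edge (2, 8)→(10, 10): d=(8,2) right/bottom  bias=-1
  edge (10, 10)→(14, 12): d=(4,2) right/bottom  bias=-1
  edge (14, 12)→(2, 8): d=(-12,-4) top-left  bias=+0
    (2,4)@(5, 9): e=[2,6,0] → X  [on edge]
    (3,4)@(7, 9): e=[-2,2,8] → .
    (2,5)@(5, 11): e=[18,14,-24] → .
    (5,5)@(11, 11): e=[6,2,0] → X  [on edge]
    (6,5)@(13, 11): e=[2,-2,8] → .
  covered (2 px):
    . . . . . . . .
    . . . . . . . .
    . . . . . . . .
    . . . . . . . .
    . . X . . . . .
    . . . . . X . .
T1:
  2·area = 36  (B↔C swapped to make it positive)
  edge (12, 4)→(0, 2): d=(-12,-2) top-left  bias=+0
  edge (0, 2)→(6, 0): d=(6,-2) top-left  bias=+0
  edge (6, 0)→(12, 4): d=(6,4) right/bottom  bias=-1
    (1,0)@(3, 1): e=[18,0,18] → X  [on edge]
    (2,0)@(5, 1): e=[22,4,10] → X
    (3,0)@(7, 1): e=[26,8,2] → X
    (4,0)@(9, 1): e=[30,12,-6] → .
    (1,1)@(3, 3): e=[-6,12,30] → .
    (2,1)@(5, 3): e=[-2,16,22] → .
    (3,1)@(7, 3): e=[2,20,14] → X
    (4,1)@(9, 3): e=[6,24,6] → X
    (5,1)@(11, 3): e=[10,28,-2] → .
    (3,2)@(7, 5): e=[-22,32,26] → .
    (4,2)@(9, 5): e=[-18,36,18] → .
  covered (5 px):
    . X X X . . . .
    . . . X X . . .
    . . . . . . . .
    . . . . . . . .
    . . . . . . . .
    . . . . . . . .
T2:
  2·area = 28
  edge (0, 8)→(14, 4): d=(14,-4) top-left  bias=+0
  edge (14, 4)→(14, 6): d=(0,2) right/bottom  bias=-1
  edge (14, 6)→(0, 8): d=(-14,2) right/bottom  bias=-1
    (5,2)@(11, 5): e=[2,6,20] → X
    (6,2)@(13, 5): e=[10,2,16] → X
    (7,2)@(15, 5): e=[18,-2,12] → .
    (2,3)@(5, 7): e=[6,18,4] → X
    (3,3)@(7, 7): e=[14,14,0] → .  [on edge]
    (5,3)@(11, 7): e=[30,6,-8] → .
    (6,3)@(13, 7): e=[38,2,-12] → .
    (2,4)@(5, 9): e=[34,18,-24] → .
  covered (3 px):
    . . . . . . . .
    . . . . . . . .
    . . . . . X X .
    . . X . . . . .
    . . . . . . . .
    . . . . . . . .

Result: 10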